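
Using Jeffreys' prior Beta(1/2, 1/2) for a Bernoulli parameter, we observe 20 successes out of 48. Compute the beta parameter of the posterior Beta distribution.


Conjugate update: Beta(0.5 + k, 0.5 + n - k).
k = 20, n - k = 28
Posterior beta = 0.5 + (n - k) = 0.5 + 28 = 28.5

28.5


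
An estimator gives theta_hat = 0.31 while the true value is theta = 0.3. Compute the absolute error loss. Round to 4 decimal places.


The absolute error loss is |theta_hat - theta|
= |0.31 - 0.3|
= 0.01

0.01


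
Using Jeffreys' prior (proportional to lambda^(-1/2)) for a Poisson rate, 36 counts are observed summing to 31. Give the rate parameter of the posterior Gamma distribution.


Conjugate update: Gamma(prior_shape + S, prior_rate + n).
Prior shape = 0.5, prior rate = 0.
Posterior rate = 0 + n = 36

36.0


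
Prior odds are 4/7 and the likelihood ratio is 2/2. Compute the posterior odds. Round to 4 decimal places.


Posterior odds = prior odds * likelihood ratio
= (4/7) * (2/2)
= 8 / 14
= 0.5714

0.5714


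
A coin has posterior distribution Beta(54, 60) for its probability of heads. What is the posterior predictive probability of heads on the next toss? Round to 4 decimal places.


Posterior predictive = E[theta] = alpha/(alpha+beta)
= 54/114
= 0.4737

0.4737


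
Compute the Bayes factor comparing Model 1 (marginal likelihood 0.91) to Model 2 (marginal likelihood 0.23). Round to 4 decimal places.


BF12 = marginal likelihood of M1 / marginal likelihood of M2
= 0.91/0.23
= 3.9565

3.9565


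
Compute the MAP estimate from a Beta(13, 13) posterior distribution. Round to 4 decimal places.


MAP = mode of Beta distribution
= (alpha - 1)/(alpha + beta - 2)
= (13-1)/(13+13-2)
= 12/24 = 0.5

0.5


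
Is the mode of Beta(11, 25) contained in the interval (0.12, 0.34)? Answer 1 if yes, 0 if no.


Mode = (a-1)/(a+b-2) = 10/34 = 0.2941
Interval: (0.12, 0.34)
Contains mode? 1

1


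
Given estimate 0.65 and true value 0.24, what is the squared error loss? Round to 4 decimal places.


Squared error = (estimate - true)^2
Difference = 0.41
Loss = 0.41^2 = 0.1681

0.1681


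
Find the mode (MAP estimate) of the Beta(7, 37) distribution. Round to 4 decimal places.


For Beta(a,b) with a,b > 1:
Mode = (a-1)/(a+b-2) = (7-1)/(44-2)
= 6/42 = 0.1429

0.1429


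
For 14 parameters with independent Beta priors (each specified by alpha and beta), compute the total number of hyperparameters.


A Beta prior has 2 hyperparameters per parameter.
Total = 14 * 2 = 28

28


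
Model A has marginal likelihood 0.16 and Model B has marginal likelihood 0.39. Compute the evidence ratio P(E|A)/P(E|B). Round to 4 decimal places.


Evidence ratio = P(E|A) / P(E|B)
= 0.16 / 0.39
= 0.4103

0.4103


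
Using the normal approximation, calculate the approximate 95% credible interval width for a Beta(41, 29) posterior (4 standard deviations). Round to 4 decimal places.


Var(Beta) = 41*29/(70^2 * 71) = 0.0034
SD = 0.0585
Width ~ 4*SD = 0.2338

0.2338


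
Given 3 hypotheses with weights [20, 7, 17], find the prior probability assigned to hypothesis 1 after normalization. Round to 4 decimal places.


To normalize, divide each weight by the sum of all weights.
Sum = 44
Prior(H1) = 20/44 = 0.4545

0.4545


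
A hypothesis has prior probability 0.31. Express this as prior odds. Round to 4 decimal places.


Odds = P(H) / P(not H) = 0.31 / 0.69
= 0.4493

0.4493


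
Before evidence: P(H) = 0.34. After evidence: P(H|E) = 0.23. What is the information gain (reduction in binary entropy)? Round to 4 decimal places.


Prior entropy = 0.9248
Posterior entropy = 0.778
Information gain = 0.9248 - 0.778 = 0.1468

0.1468


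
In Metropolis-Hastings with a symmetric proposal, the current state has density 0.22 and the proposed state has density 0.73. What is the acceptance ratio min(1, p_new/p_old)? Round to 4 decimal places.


Ratio = p_new / p_old = 0.73 / 0.22 = 3.3182
Acceptance = min(1, 3.3182) = 1.0

1.0


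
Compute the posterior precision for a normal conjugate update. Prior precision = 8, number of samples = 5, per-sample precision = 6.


tau_post = tau_0 + n * tau
= 8 + 5 * 6 = 38

38


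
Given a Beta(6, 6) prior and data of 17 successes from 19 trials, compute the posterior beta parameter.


Number of failures = 19 - 17 = 2
Posterior beta = 6 + 2 = 8

8


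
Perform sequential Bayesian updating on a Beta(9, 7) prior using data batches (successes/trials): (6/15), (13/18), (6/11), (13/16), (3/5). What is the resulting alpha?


Accumulate successes: 41
Posterior alpha = prior alpha + sum of successes
= 9 + 41 = 50

50


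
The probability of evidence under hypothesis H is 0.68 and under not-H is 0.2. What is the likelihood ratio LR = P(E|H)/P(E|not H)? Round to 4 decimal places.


LR = 0.68 / 0.2
= 3.4

3.4


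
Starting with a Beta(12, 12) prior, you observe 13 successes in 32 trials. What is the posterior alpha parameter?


For a Beta-Binomial conjugate model:
Posterior alpha = prior alpha + number of successes
= 12 + 13 = 25

25


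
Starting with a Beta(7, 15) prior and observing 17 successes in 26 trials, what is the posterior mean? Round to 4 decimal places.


Posterior parameters: alpha = 7 + 17 = 24
beta = 15 + 9 = 24
Posterior mean = alpha / (alpha + beta) = 24 / 48
= 0.5

0.5


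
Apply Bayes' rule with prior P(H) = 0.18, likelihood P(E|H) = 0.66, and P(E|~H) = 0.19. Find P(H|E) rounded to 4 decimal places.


Step 1: Compute marginal P(E) = P(E|H)P(H) + P(E|~H)P(~H)
= 0.66*0.18 + 0.19*0.82 = 0.2746
Step 2: P(H|E) = P(E|H)P(H)/P(E) = 0.1188/0.2746
= 0.4326

0.4326


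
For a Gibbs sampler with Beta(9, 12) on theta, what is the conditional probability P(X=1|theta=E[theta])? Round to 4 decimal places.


E[theta] = 9/(9+12) = 0.4286
P(X=1|theta) = theta = 0.4286

0.4286


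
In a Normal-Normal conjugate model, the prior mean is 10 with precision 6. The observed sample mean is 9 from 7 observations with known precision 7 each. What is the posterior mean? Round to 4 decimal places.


Posterior precision = tau0 + n*tau = 6 + 7*7 = 55
Posterior mean = (tau0*mu0 + n*tau*xbar) / posterior_precision
= (6*10 + 7*7*9) / 55
= 501 / 55 = 9.1091

9.1091


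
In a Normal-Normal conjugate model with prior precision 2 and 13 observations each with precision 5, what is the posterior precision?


Posterior precision = prior precision + n * observation precision
= 2 + 13 * 5
= 2 + 65 = 67

67


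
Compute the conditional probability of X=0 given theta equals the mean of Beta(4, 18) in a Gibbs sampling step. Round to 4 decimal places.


Mean of Beta(4, 18) = 0.1818
P(X=0 | theta=0.1818) = 0.8182

0.8182


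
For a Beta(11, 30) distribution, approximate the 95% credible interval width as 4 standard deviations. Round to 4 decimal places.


Variance of Beta(a,b) = ab / ((a+b)^2 * (a+b+1))
= 11*30 / ((41)^2 * 42)
= 0.0047
SD = sqrt(0.0047) = 0.0684
Width = 4 * SD = 0.2735

0.2735


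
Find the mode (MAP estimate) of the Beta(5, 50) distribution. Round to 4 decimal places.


For Beta(a,b) with a,b > 1:
Mode = (a-1)/(a+b-2) = (5-1)/(55-2)
= 4/53 = 0.0755

0.0755


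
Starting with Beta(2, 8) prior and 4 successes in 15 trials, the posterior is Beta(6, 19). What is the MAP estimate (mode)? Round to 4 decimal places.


The mode of Beta(a, b) when a > 1 and b > 1 is (a-1)/(a+b-2)
= (6 - 1) / (6 + 19 - 2)
= 5 / 23
= 0.2174

0.2174


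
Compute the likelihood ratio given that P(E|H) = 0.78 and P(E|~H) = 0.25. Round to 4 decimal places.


LR = P(E|H) / P(E|~H)
= 0.78 / 0.25 = 3.12

3.12


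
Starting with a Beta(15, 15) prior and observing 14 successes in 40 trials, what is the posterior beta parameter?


Posterior beta = prior beta + failures
Failures = 40 - 14 = 26
beta_post = 15 + 26 = 41

41


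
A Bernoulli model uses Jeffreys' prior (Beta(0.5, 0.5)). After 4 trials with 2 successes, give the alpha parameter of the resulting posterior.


Posterior = Beta(prior_alpha + successes, prior_beta + failures)
= Beta(0.5 + 2, 0.5 + 2)
Posterior alpha = 0.5 + k = 0.5 + 2 = 2.5

2.5


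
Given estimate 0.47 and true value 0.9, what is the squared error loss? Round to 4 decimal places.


Squared error = (estimate - true)^2
Difference = -0.43
Loss = -0.43^2 = 0.1849

0.1849


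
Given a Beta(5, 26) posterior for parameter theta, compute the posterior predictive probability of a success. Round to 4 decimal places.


For a Beta-Bernoulli model, the predictive probability is the mean:
P(success) = 5/(5+26) = 5/31 = 0.1613

0.1613


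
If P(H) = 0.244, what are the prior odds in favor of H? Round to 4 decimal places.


Prior odds = P(H) / (1 - P(H))
= 0.244 / 0.756
= 0.3228

0.3228


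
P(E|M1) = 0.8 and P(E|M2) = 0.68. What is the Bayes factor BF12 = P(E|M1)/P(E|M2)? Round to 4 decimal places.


Bayes factor BF12 = P(E|M1) / P(E|M2)
= 0.8 / 0.68
= 1.1765

1.1765


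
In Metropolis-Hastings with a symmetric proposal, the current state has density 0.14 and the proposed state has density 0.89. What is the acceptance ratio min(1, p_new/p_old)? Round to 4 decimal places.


Ratio = p_new / p_old = 0.89 / 0.14 = 6.3571
Acceptance = min(1, 6.3571) = 1.0

1.0


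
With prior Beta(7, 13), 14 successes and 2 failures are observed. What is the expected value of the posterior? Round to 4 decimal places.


Posterior = Beta(21, 15)
E[theta] = alpha/(alpha+beta)
= 21/36 = 0.5833

0.5833


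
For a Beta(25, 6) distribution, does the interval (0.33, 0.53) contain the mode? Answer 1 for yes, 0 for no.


Mode of Beta(a,b) = (a-1)/(a+b-2)
= (25-1)/(25+6-2) = 0.8276
Check: 0.33 <= 0.8276 <= 0.53?
Result: 0

0


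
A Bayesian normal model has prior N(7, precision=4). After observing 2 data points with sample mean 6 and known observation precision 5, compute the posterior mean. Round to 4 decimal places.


Posterior mean = (prior_precision * prior_mean + n * data_precision * data_mean) / (prior_precision + n * data_precision)
Numerator = 4*7 + 2*5*6 = 88
Denominator = 4 + 2*5 = 14
Posterior mean = 6.2857

6.2857


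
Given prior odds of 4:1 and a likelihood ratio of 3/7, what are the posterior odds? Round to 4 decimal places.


Posterior odds = prior odds * LR
Prior odds = 4/1 = 4.0
LR = 3/7 = 0.4286
Posterior odds = 4.0 * 0.4286 = 1.7143

1.7143


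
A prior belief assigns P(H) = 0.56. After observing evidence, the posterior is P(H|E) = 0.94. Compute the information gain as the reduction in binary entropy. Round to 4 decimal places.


H(prior) = -0.56*log2(0.56) - 0.44*log2(0.44)
= 0.9896
H(post) = -0.94*log2(0.94) - 0.06*log2(0.06)
= 0.3274
IG = 0.9896 - 0.3274 = 0.6621

0.6621


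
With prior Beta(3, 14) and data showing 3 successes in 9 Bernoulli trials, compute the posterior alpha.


Conjugate update: alpha_posterior = alpha_prior + k
= 3 + 3 = 6

6


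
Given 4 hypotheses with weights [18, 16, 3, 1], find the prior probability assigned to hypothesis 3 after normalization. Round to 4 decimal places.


To normalize, divide each weight by the sum of all weights.
Sum = 38
Prior(H3) = 3/38 = 0.0789

0.0789


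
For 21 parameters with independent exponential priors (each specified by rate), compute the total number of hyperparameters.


A exponential prior has 1 hyperparameter per parameter.
Total = 21 * 1 = 21

21


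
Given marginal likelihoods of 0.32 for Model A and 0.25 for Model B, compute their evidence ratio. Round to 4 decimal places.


Ratio = ML(A) / ML(B) = 0.32/0.25
= 1.28

1.28


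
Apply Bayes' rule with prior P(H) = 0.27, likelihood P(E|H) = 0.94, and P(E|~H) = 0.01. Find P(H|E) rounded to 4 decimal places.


Step 1: Compute marginal P(E) = P(E|H)P(H) + P(E|~H)P(~H)
= 0.94*0.27 + 0.01*0.73 = 0.2611
Step 2: P(H|E) = P(E|H)P(H)/P(E) = 0.2538/0.2611
= 0.972

0.972


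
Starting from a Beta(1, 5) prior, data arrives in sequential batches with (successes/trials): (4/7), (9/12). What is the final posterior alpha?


In sequential Bayesian updating, we sum all successes.
Total successes = 13
Final alpha = 1 + 13 = 14

14


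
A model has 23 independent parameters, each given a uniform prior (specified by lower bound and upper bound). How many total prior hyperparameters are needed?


Each uniform prior needs 2 hyperparameters (lower bound and upper bound).
Total = 2 * 23 = 46

46


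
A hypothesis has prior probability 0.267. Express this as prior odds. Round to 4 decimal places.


Odds = P(H) / P(not H) = 0.267 / 0.733
= 0.3643

0.3643


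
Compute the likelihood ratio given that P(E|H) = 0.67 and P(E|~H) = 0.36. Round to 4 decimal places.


LR = P(E|H) / P(E|~H)
= 0.67 / 0.36 = 1.8611

1.8611


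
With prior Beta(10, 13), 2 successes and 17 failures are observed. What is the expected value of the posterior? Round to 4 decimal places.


Posterior = Beta(12, 30)
E[theta] = alpha/(alpha+beta)
= 12/42 = 0.2857

0.2857


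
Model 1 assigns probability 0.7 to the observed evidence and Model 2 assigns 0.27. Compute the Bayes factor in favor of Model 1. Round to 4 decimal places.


BF = P(data|M1) / P(data|M2)
= 0.7 / 0.27 = 2.5926

2.5926


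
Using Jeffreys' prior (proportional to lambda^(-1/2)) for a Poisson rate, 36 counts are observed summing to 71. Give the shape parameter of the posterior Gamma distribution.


Conjugate update: Gamma(prior_shape + S, prior_rate + n).
Prior shape = 0.5, prior rate = 0.
Posterior shape = 0.5 + S = 0.5 + 71 = 71.5

71.5


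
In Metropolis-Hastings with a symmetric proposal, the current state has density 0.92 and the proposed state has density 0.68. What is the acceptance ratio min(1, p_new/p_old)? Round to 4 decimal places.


Ratio = p_new / p_old = 0.68 / 0.92 = 0.7391
Acceptance = min(1, 0.7391) = 0.7391

0.7391


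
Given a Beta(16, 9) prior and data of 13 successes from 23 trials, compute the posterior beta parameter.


Number of failures = 23 - 13 = 10
Posterior beta = 9 + 10 = 19

19


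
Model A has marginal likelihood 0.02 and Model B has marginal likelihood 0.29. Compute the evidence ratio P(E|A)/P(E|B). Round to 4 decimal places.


Evidence ratio = P(E|A) / P(E|B)
= 0.02 / 0.29
= 0.069

0.069


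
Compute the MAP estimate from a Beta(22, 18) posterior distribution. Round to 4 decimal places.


MAP = mode of Beta distribution
= (alpha - 1)/(alpha + beta - 2)
= (22-1)/(22+18-2)
= 21/38 = 0.5526

0.5526


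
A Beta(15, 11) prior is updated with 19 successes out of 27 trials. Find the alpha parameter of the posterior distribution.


In the Beta-Binomial conjugate update:
alpha_post = alpha_prior + successes
= 15 + 19
= 34

34


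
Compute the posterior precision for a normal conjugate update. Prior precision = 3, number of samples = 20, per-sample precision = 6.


tau_post = tau_0 + n * tau
= 3 + 20 * 6 = 123

123


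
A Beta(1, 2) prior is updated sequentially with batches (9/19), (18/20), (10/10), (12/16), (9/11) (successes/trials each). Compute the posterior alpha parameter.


Sequential conjugate updating is equivalent to a single batch update.
Total successes across all batches = 58
alpha_posterior = alpha_prior + total_successes = 1 + 58
= 59

59


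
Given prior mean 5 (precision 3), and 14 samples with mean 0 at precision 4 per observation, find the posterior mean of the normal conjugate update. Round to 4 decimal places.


The posterior mean is a precision-weighted average of prior and data.
Post. prec. = 3 + 56 = 59
Post. mean = (15 + 0)/59 = 15/59 = 0.2542

0.2542


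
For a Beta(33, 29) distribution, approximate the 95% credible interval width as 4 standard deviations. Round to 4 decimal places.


Variance of Beta(a,b) = ab / ((a+b)^2 * (a+b+1))
= 33*29 / ((62)^2 * 63)
= 0.004
SD = sqrt(0.004) = 0.0629
Width = 4 * SD = 0.2515

0.2515


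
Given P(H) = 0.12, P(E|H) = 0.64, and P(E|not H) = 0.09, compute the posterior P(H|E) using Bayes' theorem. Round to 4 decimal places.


By Bayes' theorem: P(H|E) = P(E|H)*P(H) / P(E)
P(E) = P(E|H)*P(H) + P(E|not H)*P(not H)
P(E) = 0.64*0.12 + 0.09*0.88 = 0.156
P(H|E) = 0.64*0.12 / 0.156 = 0.4923

0.4923


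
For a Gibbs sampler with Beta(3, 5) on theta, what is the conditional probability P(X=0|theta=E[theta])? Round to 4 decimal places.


E[theta] = 3/(3+5) = 0.375
P(X=0|theta) = 1 - theta = 0.625

0.625


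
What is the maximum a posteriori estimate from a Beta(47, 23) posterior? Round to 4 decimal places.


The MAP estimate equals the mode of the distribution.
Mode of Beta(a,b) = (a-1)/(a+b-2)
= 46/68
= 0.6765

0.6765


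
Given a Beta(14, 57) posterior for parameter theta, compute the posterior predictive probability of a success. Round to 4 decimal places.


For a Beta-Bernoulli model, the predictive probability is the mean:
P(success) = 14/(14+57) = 14/71 = 0.1972

0.1972


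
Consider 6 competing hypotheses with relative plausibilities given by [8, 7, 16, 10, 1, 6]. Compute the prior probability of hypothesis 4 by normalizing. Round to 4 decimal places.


Sum of weights = 8 + 7 + 16 + 10 + 1 + 6 = 48
Normalized prior for H4 = 10 / 48
= 0.2083

0.2083


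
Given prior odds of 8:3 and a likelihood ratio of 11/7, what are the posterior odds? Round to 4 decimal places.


Posterior odds = prior odds * LR
Prior odds = 8/3 = 2.6667
LR = 11/7 = 1.5714
Posterior odds = 2.6667 * 1.5714 = 4.1905

4.1905


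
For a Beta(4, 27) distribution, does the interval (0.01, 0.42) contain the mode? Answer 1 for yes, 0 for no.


Mode of Beta(a,b) = (a-1)/(a+b-2)
= (4-1)/(4+27-2) = 0.1034
Check: 0.01 <= 0.1034 <= 0.42?
Result: 1

1


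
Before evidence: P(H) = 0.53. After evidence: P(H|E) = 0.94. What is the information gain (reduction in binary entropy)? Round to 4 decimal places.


Prior entropy = 0.9974
Posterior entropy = 0.3274
Information gain = 0.9974 - 0.3274 = 0.67

0.67


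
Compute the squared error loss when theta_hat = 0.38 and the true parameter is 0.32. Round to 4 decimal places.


L = (theta_hat - theta_true)^2
= (0.38 - 0.32)^2
= 0.06^2 = 0.0036

0.0036


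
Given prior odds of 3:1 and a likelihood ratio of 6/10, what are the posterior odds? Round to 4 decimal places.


Posterior odds = prior odds * LR
Prior odds = 3/1 = 3.0
LR = 6/10 = 0.6
Posterior odds = 3.0 * 0.6 = 1.8

1.8


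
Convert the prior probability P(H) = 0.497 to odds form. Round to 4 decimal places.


P(not H) = 1 - 0.497 = 0.503
Odds = 0.497 / 0.503 = 0.9881

0.9881


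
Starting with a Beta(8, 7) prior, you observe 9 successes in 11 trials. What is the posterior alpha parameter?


For a Beta-Binomial conjugate model:
Posterior alpha = prior alpha + number of successes
= 8 + 9 = 17

17


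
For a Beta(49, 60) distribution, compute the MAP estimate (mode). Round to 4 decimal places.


MAP = mode = (a-1)/(a+b-2)
= (49-1)/(49+60-2)
= 48/107 = 0.4486

0.4486


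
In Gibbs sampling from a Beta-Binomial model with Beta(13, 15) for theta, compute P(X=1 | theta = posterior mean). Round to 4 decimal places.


Posterior mean = alpha/(alpha+beta) = 13/28 = 0.4643
P(X=1|theta=mean) = theta = 0.4643

0.4643


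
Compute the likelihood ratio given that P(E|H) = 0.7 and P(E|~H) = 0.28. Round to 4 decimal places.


LR = P(E|H) / P(E|~H)
= 0.7 / 0.28 = 2.5

2.5


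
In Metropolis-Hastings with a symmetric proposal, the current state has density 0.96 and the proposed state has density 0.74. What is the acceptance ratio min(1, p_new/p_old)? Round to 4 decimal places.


Ratio = p_new / p_old = 0.74 / 0.96 = 0.7708
Acceptance = min(1, 0.7708) = 0.7708

0.7708


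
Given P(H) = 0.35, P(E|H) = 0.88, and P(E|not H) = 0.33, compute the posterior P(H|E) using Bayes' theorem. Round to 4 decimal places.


By Bayes' theorem: P(H|E) = P(E|H)*P(H) / P(E)
P(E) = P(E|H)*P(H) + P(E|not H)*P(not H)
P(E) = 0.88*0.35 + 0.33*0.65 = 0.5225
P(H|E) = 0.88*0.35 / 0.5225 = 0.5895

0.5895


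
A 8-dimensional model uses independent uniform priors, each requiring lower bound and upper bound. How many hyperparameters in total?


Per parameter: 2 (lower bound and upper bound).
Total = 8 * 2 = 16

16


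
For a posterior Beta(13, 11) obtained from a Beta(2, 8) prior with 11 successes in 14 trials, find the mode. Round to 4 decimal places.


Mode = (alpha - 1) / (alpha + beta - 2)
= 12 / 22
= 0.5455

0.5455


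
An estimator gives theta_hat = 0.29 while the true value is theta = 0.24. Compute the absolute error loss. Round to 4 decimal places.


The absolute error loss is |theta_hat - theta|
= |0.29 - 0.24|
= 0.05

0.05


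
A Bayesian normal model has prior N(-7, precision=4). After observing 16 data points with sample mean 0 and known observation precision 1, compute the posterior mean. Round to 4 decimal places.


Posterior mean = (prior_precision * prior_mean + n * data_precision * data_mean) / (prior_precision + n * data_precision)
Numerator = 4*-7 + 16*1*0 = -28
Denominator = 4 + 16*1 = 20
Posterior mean = -1.4

-1.4


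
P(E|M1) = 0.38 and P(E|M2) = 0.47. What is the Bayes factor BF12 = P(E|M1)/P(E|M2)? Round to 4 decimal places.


Bayes factor BF12 = P(E|M1) / P(E|M2)
= 0.38 / 0.47
= 0.8085

0.8085


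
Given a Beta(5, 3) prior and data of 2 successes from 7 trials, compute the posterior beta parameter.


Number of failures = 7 - 2 = 5
Posterior beta = 3 + 5 = 8

8


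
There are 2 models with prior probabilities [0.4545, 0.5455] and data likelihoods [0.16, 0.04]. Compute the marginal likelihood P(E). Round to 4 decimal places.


P(E) = sum over models of P(M_i) * P(E|M_i)
= 0.4545*0.16 + 0.5455*0.04
= 0.0945

0.0945


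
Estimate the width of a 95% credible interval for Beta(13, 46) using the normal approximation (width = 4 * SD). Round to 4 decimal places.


For Beta(a,b): Var = ab/((a+b)^2(a+b+1))
Var = 0.0029, SD = 0.0535
Approximate 95% CI width = 4 * 0.0535 = 0.214

0.214


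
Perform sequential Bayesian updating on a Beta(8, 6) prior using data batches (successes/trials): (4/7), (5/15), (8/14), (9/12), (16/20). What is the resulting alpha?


Accumulate successes: 42
Posterior alpha = prior alpha + sum of successes
= 8 + 42 = 50

50


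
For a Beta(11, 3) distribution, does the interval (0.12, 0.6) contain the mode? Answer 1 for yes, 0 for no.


Mode of Beta(a,b) = (a-1)/(a+b-2)
= (11-1)/(11+3-2) = 0.8333
Check: 0.12 <= 0.8333 <= 0.6?
Result: 0

0


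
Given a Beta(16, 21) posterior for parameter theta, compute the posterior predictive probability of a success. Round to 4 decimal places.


For a Beta-Bernoulli model, the predictive probability is the mean:
P(success) = 16/(16+21) = 16/37 = 0.4324

0.4324


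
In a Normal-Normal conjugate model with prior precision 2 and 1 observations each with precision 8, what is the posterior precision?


Posterior precision = prior precision + n * observation precision
= 2 + 1 * 8
= 2 + 8 = 10

10


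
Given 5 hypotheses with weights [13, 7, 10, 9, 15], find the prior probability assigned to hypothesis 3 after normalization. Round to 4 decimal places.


To normalize, divide each weight by the sum of all weights.
Sum = 54
Prior(H3) = 10/54 = 0.1852

0.1852


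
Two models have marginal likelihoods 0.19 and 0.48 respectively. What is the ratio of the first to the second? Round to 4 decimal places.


Evidence ratio = 0.19 / 0.48
= 0.3958

0.3958


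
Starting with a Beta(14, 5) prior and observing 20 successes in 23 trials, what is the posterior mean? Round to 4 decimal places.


Posterior parameters: alpha = 14 + 20 = 34
beta = 5 + 3 = 8
Posterior mean = alpha / (alpha + beta) = 34 / 42
= 0.8095

0.8095


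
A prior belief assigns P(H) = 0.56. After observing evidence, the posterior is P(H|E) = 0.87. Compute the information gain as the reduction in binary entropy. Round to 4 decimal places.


H(prior) = -0.56*log2(0.56) - 0.44*log2(0.44)
= 0.9896
H(post) = -0.87*log2(0.87) - 0.13*log2(0.13)
= 0.5574
IG = 0.9896 - 0.5574 = 0.4321

0.4321


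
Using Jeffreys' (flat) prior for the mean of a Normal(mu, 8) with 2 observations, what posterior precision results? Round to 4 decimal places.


Flat prior means prior precision is 0.
Posterior precision = n / sigma^2 = 2/8 = 0.25

0.25


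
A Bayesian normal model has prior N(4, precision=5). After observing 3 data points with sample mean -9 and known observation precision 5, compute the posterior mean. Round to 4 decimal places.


Posterior mean = (prior_precision * prior_mean + n * data_precision * data_mean) / (prior_precision + n * data_precision)
Numerator = 5*4 + 3*5*-9 = -115
Denominator = 5 + 3*5 = 20
Posterior mean = -5.75

-5.75


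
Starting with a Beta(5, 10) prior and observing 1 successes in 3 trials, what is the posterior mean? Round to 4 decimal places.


Posterior parameters: alpha = 5 + 1 = 6
beta = 10 + 2 = 12
Posterior mean = alpha / (alpha + beta) = 6 / 18
= 0.3333

0.3333


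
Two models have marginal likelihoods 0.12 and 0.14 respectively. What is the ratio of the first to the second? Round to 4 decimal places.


Evidence ratio = 0.12 / 0.14
= 0.8571

0.8571


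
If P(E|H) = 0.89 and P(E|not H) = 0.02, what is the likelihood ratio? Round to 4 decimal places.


Likelihood ratio = P(E|H) / P(E|not H)
= 0.89 / 0.02
= 44.5

44.5


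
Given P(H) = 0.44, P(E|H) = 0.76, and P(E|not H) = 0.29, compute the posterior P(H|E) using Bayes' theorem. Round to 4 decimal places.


By Bayes' theorem: P(H|E) = P(E|H)*P(H) / P(E)
P(E) = P(E|H)*P(H) + P(E|not H)*P(not H)
P(E) = 0.76*0.44 + 0.29*0.56 = 0.4968
P(H|E) = 0.76*0.44 / 0.4968 = 0.6731

0.6731


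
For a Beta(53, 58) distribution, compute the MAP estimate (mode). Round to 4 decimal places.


MAP = mode = (a-1)/(a+b-2)
= (53-1)/(53+58-2)
= 52/109 = 0.4771

0.4771


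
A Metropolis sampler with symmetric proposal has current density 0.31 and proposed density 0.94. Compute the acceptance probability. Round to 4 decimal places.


For symmetric proposals, acceptance = min(1, pi(x*)/pi(x))
= min(1, 0.94/0.31)
= min(1, 3.0323) = 1.0

1.0


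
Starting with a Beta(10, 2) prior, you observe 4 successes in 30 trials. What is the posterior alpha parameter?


For a Beta-Binomial conjugate model:
Posterior alpha = prior alpha + number of successes
= 10 + 4 = 14

14


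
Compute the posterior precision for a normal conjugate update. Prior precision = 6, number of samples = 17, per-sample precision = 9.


tau_post = tau_0 + n * tau
= 6 + 17 * 9 = 159

159


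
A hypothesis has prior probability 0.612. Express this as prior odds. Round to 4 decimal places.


Odds = P(H) / P(not H) = 0.612 / 0.388
= 1.5773

1.5773


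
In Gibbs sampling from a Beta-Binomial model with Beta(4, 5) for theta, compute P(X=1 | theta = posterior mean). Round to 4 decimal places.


Posterior mean = alpha/(alpha+beta) = 4/9 = 0.4444
P(X=1|theta=mean) = theta = 0.4444

0.4444


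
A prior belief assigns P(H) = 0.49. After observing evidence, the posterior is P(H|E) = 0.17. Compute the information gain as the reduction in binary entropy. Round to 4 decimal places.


H(prior) = -0.49*log2(0.49) - 0.51*log2(0.51)
= 0.9997
H(post) = -0.17*log2(0.17) - 0.83*log2(0.83)
= 0.6577
IG = 0.9997 - 0.6577 = 0.342

0.342


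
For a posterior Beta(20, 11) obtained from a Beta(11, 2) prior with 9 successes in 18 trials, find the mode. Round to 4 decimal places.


Mode = (alpha - 1) / (alpha + beta - 2)
= 19 / 29
= 0.6552

0.6552


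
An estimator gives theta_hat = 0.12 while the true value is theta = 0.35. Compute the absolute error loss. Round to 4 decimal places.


The absolute error loss is |theta_hat - theta|
= |0.12 - 0.35|
= 0.23

0.23


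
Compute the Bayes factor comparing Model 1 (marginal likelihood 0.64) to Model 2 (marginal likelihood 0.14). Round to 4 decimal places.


BF12 = marginal likelihood of M1 / marginal likelihood of M2
= 0.64/0.14
= 4.5714

4.5714


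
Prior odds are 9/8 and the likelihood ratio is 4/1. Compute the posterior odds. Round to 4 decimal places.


Posterior odds = prior odds * likelihood ratio
= (9/8) * (4/1)
= 36 / 8
= 4.5

4.5


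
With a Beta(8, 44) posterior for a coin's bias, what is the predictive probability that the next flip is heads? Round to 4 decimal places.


The predictive probability equals the posterior mean.
P(next = heads) = alpha / (alpha + beta)
= 8 / 52 = 0.1538

0.1538


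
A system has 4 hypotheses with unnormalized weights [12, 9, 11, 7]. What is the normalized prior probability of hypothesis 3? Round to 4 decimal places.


The normalized prior is the weight divided by the total.
Total weight = 39
P(H3) = 11 / 39 = 0.2821

0.2821


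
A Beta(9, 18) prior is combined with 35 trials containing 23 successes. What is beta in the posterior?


In conjugate updating:
beta_posterior = beta_prior + (n - k)
= 18 + (35 - 23)
= 18 + 12 = 30

30


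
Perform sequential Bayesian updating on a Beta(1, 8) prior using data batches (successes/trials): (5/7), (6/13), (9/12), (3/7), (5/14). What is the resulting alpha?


Accumulate successes: 28
Posterior alpha = prior alpha + sum of successes
= 1 + 28 = 29

29


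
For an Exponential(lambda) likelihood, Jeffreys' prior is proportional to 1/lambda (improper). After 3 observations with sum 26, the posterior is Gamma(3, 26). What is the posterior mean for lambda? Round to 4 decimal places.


Posterior = Gamma(n, sum_x) = Gamma(3, 26)
Posterior mean = shape/rate = 3/26
= 0.1154

0.1154


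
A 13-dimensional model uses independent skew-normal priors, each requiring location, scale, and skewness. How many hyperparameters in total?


Per parameter: 3 (location, scale, and skewness).
Total = 13 * 3 = 39

39


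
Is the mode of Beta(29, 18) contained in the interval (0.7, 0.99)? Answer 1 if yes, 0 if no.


Mode = (a-1)/(a+b-2) = 28/45 = 0.6222
Interval: (0.7, 0.99)
Contains mode? 0

0


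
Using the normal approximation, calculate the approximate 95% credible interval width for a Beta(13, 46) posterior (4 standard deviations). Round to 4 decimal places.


Var(Beta) = 13*46/(59^2 * 60) = 0.0029
SD = 0.0535
Width ~ 4*SD = 0.214

0.214


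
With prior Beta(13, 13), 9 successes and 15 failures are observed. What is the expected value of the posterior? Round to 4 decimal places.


Posterior = Beta(22, 28)
E[theta] = alpha/(alpha+beta)
= 22/50 = 0.44

0.44


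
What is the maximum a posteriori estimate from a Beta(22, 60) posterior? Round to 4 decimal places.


The MAP estimate equals the mode of the distribution.
Mode of Beta(a,b) = (a-1)/(a+b-2)
= 21/80
= 0.2625

0.2625


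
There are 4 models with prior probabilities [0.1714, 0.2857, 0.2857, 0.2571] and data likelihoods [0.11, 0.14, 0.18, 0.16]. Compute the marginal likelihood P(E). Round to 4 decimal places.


P(E) = sum over models of P(M_i) * P(E|M_i)
= 0.1714*0.11 + 0.2857*0.14 + 0.2857*0.18 + 0.2571*0.16
= 0.1514

0.1514


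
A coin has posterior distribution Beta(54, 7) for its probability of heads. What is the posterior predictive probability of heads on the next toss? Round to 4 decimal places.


Posterior predictive = E[theta] = alpha/(alpha+beta)
= 54/61
= 0.8852

0.8852


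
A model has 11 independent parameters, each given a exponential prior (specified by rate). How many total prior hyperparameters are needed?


Each exponential prior needs 1 hyperparameter (rate).
Total = 1 * 11 = 11

11


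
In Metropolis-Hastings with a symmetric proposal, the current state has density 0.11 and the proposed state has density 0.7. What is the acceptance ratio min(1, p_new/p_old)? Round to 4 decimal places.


Ratio = p_new / p_old = 0.7 / 0.11 = 6.3636
Acceptance = min(1, 6.3636) = 1.0

1.0


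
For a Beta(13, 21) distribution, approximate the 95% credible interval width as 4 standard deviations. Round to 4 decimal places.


Variance of Beta(a,b) = ab / ((a+b)^2 * (a+b+1))
= 13*21 / ((34)^2 * 35)
= 0.0067
SD = sqrt(0.0067) = 0.0821
Width = 4 * SD = 0.3286

0.3286


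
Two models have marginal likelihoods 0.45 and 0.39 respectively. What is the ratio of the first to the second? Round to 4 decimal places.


Evidence ratio = 0.45 / 0.39
= 1.1538

1.1538


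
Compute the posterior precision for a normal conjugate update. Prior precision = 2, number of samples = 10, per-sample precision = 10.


tau_post = tau_0 + n * tau
= 2 + 10 * 10 = 102

102


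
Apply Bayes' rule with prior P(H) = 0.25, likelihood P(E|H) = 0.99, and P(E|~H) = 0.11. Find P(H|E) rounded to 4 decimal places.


Step 1: Compute marginal P(E) = P(E|H)P(H) + P(E|~H)P(~H)
= 0.99*0.25 + 0.11*0.75 = 0.33
Step 2: P(H|E) = P(E|H)P(H)/P(E) = 0.2475/0.33
= 0.75

0.75


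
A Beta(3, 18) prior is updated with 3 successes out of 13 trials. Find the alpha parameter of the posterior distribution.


In the Beta-Binomial conjugate update:
alpha_post = alpha_prior + successes
= 3 + 3
= 6

6


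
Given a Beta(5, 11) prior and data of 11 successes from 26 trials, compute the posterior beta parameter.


Number of failures = 26 - 11 = 15
Posterior beta = 11 + 15 = 26

26


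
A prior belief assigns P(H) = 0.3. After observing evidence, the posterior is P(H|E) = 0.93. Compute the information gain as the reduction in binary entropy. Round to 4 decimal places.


H(prior) = -0.3*log2(0.3) - 0.7*log2(0.7)
= 0.8813
H(post) = -0.93*log2(0.93) - 0.07*log2(0.07)
= 0.3659
IG = 0.8813 - 0.3659 = 0.5154

0.5154


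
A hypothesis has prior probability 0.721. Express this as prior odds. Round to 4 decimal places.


Odds = P(H) / P(not H) = 0.721 / 0.279
= 2.5842

2.5842


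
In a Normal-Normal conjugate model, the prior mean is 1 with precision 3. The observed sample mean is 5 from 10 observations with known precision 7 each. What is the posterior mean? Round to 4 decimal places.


Posterior precision = tau0 + n*tau = 3 + 10*7 = 73
Posterior mean = (tau0*mu0 + n*tau*xbar) / posterior_precision
= (3*1 + 10*7*5) / 73
= 353 / 73 = 4.8356

4.8356


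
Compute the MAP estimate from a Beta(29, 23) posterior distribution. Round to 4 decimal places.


MAP = mode of Beta distribution
= (alpha - 1)/(alpha + beta - 2)
= (29-1)/(29+23-2)
= 28/50 = 0.56

0.56


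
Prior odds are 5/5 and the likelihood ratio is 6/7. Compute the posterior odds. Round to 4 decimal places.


Posterior odds = prior odds * likelihood ratio
= (5/5) * (6/7)
= 30 / 35
= 0.8571

0.8571


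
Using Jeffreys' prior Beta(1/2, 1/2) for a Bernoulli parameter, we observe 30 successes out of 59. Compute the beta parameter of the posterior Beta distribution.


Conjugate update: Beta(0.5 + k, 0.5 + n - k).
k = 30, n - k = 29
Posterior beta = 0.5 + (n - k) = 0.5 + 29 = 29.5

29.5


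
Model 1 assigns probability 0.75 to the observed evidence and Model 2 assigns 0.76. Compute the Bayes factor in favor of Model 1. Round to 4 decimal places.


BF = P(data|M1) / P(data|M2)
= 0.75 / 0.76 = 0.9868

0.9868


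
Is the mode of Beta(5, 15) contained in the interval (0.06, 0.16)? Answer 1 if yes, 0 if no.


Mode = (a-1)/(a+b-2) = 4/18 = 0.2222
Interval: (0.06, 0.16)
Contains mode? 0

0


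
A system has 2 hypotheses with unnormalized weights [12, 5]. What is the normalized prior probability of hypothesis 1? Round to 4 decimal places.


The normalized prior is the weight divided by the total.
Total weight = 17
P(H1) = 12 / 17 = 0.7059

0.7059


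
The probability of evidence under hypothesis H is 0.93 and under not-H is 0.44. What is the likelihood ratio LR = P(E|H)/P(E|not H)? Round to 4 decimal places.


LR = 0.93 / 0.44
= 2.1136

2.1136


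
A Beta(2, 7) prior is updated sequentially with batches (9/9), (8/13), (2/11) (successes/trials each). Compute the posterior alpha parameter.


Sequential conjugate updating is equivalent to a single batch update.
Total successes across all batches = 19
alpha_posterior = alpha_prior + total_successes = 2 + 19
= 21

21


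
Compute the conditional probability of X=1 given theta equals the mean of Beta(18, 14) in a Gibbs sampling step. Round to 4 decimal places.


Mean of Beta(18, 14) = 0.5625
P(X=1 | theta=0.5625) = 0.5625

0.5625


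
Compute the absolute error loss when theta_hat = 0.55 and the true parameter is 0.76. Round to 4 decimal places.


L = |theta_hat - theta_true|
= |0.55 - 0.76| = 0.21

0.21


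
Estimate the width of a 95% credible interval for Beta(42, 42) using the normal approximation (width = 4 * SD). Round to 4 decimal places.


For Beta(a,b): Var = ab/((a+b)^2(a+b+1))
Var = 0.0029, SD = 0.0542
Approximate 95% CI width = 4 * 0.0542 = 0.2169

0.2169


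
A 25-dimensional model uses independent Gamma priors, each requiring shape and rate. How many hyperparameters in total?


Per parameter: 2 (shape and rate).
Total = 25 * 2 = 50

50


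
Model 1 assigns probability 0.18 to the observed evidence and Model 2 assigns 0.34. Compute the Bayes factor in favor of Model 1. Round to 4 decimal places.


BF = P(data|M1) / P(data|M2)
= 0.18 / 0.34 = 0.5294

0.5294


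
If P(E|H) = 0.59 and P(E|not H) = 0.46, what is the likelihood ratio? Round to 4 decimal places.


Likelihood ratio = P(E|H) / P(E|not H)
= 0.59 / 0.46
= 1.2826

1.2826


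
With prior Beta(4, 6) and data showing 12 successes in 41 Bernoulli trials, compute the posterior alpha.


Conjugate update: alpha_posterior = alpha_prior + k
= 4 + 12 = 16

16


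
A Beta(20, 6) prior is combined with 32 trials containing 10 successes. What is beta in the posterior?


In conjugate updating:
beta_posterior = beta_prior + (n - k)
= 6 + (32 - 10)
= 6 + 22 = 28

28


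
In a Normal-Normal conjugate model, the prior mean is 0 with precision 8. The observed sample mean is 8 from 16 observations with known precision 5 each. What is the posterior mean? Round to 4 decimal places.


Posterior precision = tau0 + n*tau = 8 + 16*5 = 88
Posterior mean = (tau0*mu0 + n*tau*xbar) / posterior_precision
= (8*0 + 16*5*8) / 88
= 640 / 88 = 7.2727

7.2727


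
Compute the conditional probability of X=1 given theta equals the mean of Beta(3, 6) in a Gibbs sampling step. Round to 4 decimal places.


Mean of Beta(3, 6) = 0.3333
P(X=1 | theta=0.3333) = 0.3333

0.3333


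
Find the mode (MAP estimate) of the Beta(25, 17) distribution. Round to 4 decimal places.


For Beta(a,b) with a,b > 1:
Mode = (a-1)/(a+b-2) = (25-1)/(42-2)
= 24/40 = 0.6

0.6


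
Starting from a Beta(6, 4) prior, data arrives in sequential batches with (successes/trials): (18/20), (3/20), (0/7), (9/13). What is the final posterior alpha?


In sequential Bayesian updating, we sum all successes.
Total successes = 30
Final alpha = 6 + 30 = 36

36


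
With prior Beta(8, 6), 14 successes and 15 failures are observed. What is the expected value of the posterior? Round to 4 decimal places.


Posterior = Beta(22, 21)
E[theta] = alpha/(alpha+beta)
= 22/43 = 0.5116

0.5116


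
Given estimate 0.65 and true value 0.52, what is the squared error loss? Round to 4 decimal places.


Squared error = (estimate - true)^2
Difference = 0.13
Loss = 0.13^2 = 0.0169

0.0169


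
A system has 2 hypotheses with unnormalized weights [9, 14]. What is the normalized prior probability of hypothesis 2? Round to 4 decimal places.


The normalized prior is the weight divided by the total.
Total weight = 23
P(H2) = 14 / 23 = 0.6087

0.6087


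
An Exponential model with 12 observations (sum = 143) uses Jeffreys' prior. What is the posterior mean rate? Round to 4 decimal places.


Posterior Gamma(12, 143)
E[lambda] = 12/143 = 0.0839

0.0839


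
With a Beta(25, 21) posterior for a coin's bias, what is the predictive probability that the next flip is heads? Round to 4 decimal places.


The predictive probability equals the posterior mean.
P(next = heads) = alpha / (alpha + beta)
= 25 / 46 = 0.5435

0.5435
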